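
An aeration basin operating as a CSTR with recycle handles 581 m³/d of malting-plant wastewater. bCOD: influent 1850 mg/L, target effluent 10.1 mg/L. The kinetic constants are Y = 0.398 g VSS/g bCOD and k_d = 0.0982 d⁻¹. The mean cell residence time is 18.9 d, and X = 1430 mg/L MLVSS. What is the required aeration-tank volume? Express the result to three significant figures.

V ≈ 1970 m³

Steady-state biomass mass balance: V·X·(1 + k_d·θ_c) = Y·Q·(S₀ − S)·θ_c, so V = 0.398 × 581 × (1850 − 10.1) × 18.9 / [1430 × (1 + 0.0982 × 18.9)] = 8.04×10^6 / 4084 = 1969 m³.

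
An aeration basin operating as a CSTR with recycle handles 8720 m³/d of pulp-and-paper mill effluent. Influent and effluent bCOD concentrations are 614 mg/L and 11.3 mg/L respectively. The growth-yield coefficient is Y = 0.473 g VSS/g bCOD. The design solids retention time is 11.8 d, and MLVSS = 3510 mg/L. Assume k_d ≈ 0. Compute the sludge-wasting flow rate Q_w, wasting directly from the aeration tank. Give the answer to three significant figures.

Q_w ≈ 708 m³/d

Biomass mass balance (decay neglected): V·X = Y·Q·(S₀ − S)·θ_c, so V = 0.473 × 8720 × (614 − 11.3) × 11.8 / 3510 = 8357 m³.
Wasting from the aeration tank: Q_w = V / θ_c = 8357 / 11.8 = 708.2 m³/d.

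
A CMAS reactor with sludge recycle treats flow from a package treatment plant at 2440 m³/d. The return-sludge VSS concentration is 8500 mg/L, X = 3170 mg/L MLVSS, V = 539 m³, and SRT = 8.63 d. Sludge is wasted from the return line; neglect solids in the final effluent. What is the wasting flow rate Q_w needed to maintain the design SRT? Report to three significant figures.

Wasting from the return line (neglecting effluent solids): Q_w = V·X / (θ_c·X_r) = 539.0 × 3170 / (8.63 × 8500) = 23.29 m³/d.

Q_w ≈ 23.3 m³/d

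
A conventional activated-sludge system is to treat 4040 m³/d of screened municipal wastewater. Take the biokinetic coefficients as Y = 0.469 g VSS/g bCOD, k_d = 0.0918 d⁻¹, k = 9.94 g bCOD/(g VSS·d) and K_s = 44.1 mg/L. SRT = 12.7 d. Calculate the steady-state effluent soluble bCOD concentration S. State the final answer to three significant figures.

Effluent substrate depends only on kinetics and SRT: S = K_s(1 + k_d θ_c) / [θ_c(Yk − k_d) − 1] = 44.1 × (1 + 0.0918 × 12.7) / [12.7 × (0.469 × 9.94 − 0.0918) − 1] = 95.51 / 57.04 = 1.675 mg/L.

S ≈ 1.67 mg/L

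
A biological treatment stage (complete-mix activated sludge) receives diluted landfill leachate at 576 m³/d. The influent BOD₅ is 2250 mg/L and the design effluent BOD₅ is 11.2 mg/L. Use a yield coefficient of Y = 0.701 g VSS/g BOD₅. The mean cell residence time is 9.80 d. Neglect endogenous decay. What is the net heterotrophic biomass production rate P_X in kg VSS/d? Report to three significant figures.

No decay correction is needed, so Y_obs = Y = 0.701.
Mass of BOD₅ removed per day: Q(S₀ − S) = 576 × 2239 g/m³ = 1290 kg/d.
Net biomass production P_X = Y_obs × Q·(S₀ − S) = 0.7010 × 1290 = 904.0 kg VSS/d.

P_X ≈ 904 kg VSS/d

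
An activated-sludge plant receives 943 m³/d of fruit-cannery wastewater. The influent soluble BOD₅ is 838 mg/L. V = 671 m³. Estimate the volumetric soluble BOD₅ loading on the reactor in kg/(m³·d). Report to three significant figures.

L_v ≈ 1.18 kg soluble BOD₅/(m³·d)

Applied soluble BOD₅ load per unit volume = Q·S₀/V = (943 × 838/1000)/671.0 = 1.178 kg soluble BOD₅·m⁻³·d⁻¹.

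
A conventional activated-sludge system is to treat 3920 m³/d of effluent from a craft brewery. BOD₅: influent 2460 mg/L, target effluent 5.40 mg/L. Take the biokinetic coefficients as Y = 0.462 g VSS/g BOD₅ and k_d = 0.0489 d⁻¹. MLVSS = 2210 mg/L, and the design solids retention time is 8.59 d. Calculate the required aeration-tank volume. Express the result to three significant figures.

V ≈ 12200 m³

Rearranging the biomass balance for a CMAS with decay, V = Y·Q·ΔS·θ_c / [X·(1+k_d θ_c)] = 0.462 × 3920 × (2460 − 5.40) × 8.59 / [2210 × (1 + 0.0489 × 8.59)] = 3.82×10^7 / 3138 = 12168 m³.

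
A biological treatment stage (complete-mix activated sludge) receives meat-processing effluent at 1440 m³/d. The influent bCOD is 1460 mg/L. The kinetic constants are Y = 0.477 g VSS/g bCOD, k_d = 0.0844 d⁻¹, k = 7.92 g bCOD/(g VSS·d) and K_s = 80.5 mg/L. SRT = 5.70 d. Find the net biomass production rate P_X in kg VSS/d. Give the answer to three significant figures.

Effluent substrate depends only on kinetics and SRT: S = K_s(1 + k_d θ_c) / [θ_c(Yk − k_d) − 1] = 80.5 × (1 + 0.0844 × 5.70) / [5.70 × (0.477 × 7.92 − 0.0844) − 1] = 119.2 / 20.05 = 5.946 mg/L.
Correct the yield for decay: Y_obs = Y/(1 + k_d θ_c) = 0.477 / (1 + 0.0844 × 5.70) = 0.477 / 1.481 = 0.3221.
Substrate removed = Q·(S₀ − S) = 1440 m³/d × (1460 − 5.95) g/m³ = 2.09×10^6 g/d = 2094 kg/d.
P_X = Y_obs · Q(S₀ − S) = 0.3221 × 2094 = 674.3 kg VSS/d.

P_X ≈ 674 kg VSS/d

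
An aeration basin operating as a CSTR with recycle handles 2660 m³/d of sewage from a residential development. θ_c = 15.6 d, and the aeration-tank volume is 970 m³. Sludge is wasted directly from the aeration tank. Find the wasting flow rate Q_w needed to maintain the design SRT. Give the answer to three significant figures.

Q_w ≈ 62.2 m³/d

Wasting from the aeration tank: Q_w = V / θ_c = 970.0 / 15.6 = 62.18 m³/d.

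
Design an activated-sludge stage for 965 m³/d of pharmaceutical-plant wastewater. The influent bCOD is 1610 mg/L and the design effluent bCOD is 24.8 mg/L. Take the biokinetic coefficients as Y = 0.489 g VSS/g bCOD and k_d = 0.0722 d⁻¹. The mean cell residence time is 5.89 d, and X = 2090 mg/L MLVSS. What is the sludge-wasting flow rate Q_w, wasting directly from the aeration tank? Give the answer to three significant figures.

From the SRT design equation V = Y Q (S₀−S) θ_c / [X (1 + k_d θ_c)] = 0.489 × 965 × (1610 − 24.8) × 5.89 / [2090 × (1 + 0.0722 × 5.89)] = 4.41×10^6 / 2979 = 1479 m³.
Wasting from the aeration tank: Q_w = V / θ_c = 1479 / 5.89 = 251.1 m³/d.

Q_w ≈ 251 m³/d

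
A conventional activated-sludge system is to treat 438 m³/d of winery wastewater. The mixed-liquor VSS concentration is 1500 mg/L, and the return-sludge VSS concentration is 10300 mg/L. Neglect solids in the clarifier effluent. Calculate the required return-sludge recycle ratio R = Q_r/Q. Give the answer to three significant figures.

R ≈ 0.170

Mass balance around the secondary clarifier (neglecting effluent solids): R = X / (X_r − X) = 1500 / (10300 − 1500) = 0.1705.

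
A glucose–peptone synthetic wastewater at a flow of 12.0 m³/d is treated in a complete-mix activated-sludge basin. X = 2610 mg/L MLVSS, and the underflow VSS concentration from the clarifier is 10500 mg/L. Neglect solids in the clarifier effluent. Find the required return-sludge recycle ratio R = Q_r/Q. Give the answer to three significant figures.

R ≈ 0.331

Solids balance on the clarifier gives (1+R)X = R·X_r, so R = X/(X_r − X) = 2610 / (10500 − 2610) = 0.3308.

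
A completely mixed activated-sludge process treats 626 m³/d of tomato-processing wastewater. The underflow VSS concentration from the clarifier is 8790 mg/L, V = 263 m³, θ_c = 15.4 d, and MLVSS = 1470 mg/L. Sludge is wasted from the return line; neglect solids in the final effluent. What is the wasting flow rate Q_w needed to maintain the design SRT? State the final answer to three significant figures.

θ_c = V·X/(Q_w·X_r) when wasting from the recycle, so Q_w = V·X/(θ_c·X_r) = 263.0 × 1470 / (15.4 × 8790) = 2.856 m³/d.

Q_w ≈ 2.86 m³/d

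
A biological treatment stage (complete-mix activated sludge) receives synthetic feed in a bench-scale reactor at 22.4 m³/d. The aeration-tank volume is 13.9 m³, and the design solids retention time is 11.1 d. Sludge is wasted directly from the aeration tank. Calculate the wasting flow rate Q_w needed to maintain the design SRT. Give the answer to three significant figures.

Q_w ≈ 1.25 m³/d

With mixed-liquor wasting, θ_c = V/Q_w, so Q_w = V/θ_c = 13.90/11.1 = 1.252 m³/d.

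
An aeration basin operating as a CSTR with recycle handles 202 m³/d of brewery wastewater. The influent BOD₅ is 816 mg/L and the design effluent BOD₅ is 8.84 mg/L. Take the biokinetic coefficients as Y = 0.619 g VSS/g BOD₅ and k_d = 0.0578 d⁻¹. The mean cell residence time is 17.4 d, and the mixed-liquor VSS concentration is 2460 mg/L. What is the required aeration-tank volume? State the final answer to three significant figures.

Rearranging the biomass balance for a CMAS with decay, V = Y·Q·ΔS·θ_c / [X·(1+k_d θ_c)] = 0.619 × 202 × (816 − 8.84) × 17.4 / [2460 × (1 + 0.0578 × 17.4)] = 1.76×10^6 / 4934 = 355.9 m³.

V ≈ 356 m³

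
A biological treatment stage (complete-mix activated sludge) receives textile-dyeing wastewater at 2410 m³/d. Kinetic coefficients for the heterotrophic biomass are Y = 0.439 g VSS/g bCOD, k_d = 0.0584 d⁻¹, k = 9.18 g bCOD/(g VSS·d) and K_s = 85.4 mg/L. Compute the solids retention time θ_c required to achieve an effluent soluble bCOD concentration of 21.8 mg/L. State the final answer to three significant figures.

Specific growth rate at S = 21.8 mg/L: μ = YkS/(K_s+S) = 0.439·9.18·21.8/(85.4+21.8) = 0.8195 d⁻¹.
θ_c = 1/(μ − k_d) = 1/(0.8195 − 0.0584) = 1/0.7611 = 1.314 d.

θ_c ≈ 1.31 d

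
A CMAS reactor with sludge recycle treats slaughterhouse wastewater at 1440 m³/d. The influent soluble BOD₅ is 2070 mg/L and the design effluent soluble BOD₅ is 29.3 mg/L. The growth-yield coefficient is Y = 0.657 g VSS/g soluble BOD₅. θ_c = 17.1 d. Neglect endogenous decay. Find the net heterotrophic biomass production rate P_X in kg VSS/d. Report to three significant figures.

No decay correction is needed, so Y_obs = Y = 0.657.
ΔS = 2070 − 29.3 = 2041 mg/L, so the substrate removal rate is 1440 × 2041/1000 = 2939 kg soluble BOD₅/d.
Net biomass production P_X = Y_obs × Q·(S₀ − S) = 0.6570 × 2939 = 1931 kg VSS/d.

P_X ≈ 1930 kg VSS/d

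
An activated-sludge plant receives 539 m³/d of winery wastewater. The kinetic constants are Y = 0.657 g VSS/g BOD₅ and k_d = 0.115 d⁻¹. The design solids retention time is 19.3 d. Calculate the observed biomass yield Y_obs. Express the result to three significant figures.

Y_obs ≈ 0.204 g VSS/g BOD₅

Correct the yield for decay: Y_obs = Y/(1 + k_d θ_c) = 0.657 / (1 + 0.115 × 19.3) = 0.657 / 3.220 = 0.2041.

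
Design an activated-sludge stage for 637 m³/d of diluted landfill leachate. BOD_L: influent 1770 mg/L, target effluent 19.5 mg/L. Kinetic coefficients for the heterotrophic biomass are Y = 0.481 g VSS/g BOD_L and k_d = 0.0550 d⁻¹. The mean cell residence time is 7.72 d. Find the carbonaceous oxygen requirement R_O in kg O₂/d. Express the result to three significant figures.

The observed yield is Y_obs = Y/(1 + k_d·θ_c) = 0.481 / (1 + 0.0550 × 7.72) = 0.481 / 1.425 = 0.3376 g VSS per g BOD_L removed.
ΔS = 1770 − 19.5 = 1750 mg/L, so the substrate removal rate is 637 × 1750/1000 = 1115 kg BOD_L/d.
Net sludge production P_X = 0.3376 × 1115 = 376.5 kg VSS/d.
R_O = Q·(S₀ − S) − 1.42·P_X = 1115 − 1.42 × 376.5 = 580.5 kg O₂/d.

R_O ≈ 580 kg O₂/d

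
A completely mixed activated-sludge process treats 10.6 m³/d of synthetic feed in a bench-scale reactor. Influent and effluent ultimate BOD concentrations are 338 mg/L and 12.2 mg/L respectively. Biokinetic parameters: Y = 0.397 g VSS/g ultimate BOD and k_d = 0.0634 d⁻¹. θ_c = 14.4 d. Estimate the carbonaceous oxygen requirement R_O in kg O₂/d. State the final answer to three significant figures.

Y_obs = Y / (1 + k_d θ_c) = 0.397 / (1 + 0.0634 × 14.4) = 0.397 / 1.913 = 0.2075.
Q·(S₀ − S) = 10.6 × (338 − 12.2) × 10⁻³ = 3.453 kg/d removed.
Net sludge production P_X = 0.2075 × 3.453 = 0.7167 kg VSS/d.
Carbonaceous O₂ demand = substrate oxidised − cell-mass equivalent = 3.453 − 1.42 × 0.7167 = 2.436 kg O₂/d.

R_O ≈ 2.44 kg O₂/d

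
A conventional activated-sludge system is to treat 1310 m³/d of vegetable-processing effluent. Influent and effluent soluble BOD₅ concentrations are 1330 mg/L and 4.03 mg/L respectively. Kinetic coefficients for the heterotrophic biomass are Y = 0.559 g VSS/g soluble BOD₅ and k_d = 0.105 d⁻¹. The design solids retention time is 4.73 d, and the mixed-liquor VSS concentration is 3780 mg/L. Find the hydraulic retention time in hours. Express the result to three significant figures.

τ ≈ 14.9 h

From the SRT design equation V = Y Q (S₀−S) θ_c / [X (1 + k_d θ_c)] = 0.559 × 1310 × (1330 − 4.03) × 4.73 / [3780 × (1 + 0.105 × 4.73)] = 4.59×10^6 / 5657 = 811.8 m³.
HRT = V/Q = 811.8 m³ / 1310 m³·d⁻¹ = 0.6197 d × 24 = 14.87 h.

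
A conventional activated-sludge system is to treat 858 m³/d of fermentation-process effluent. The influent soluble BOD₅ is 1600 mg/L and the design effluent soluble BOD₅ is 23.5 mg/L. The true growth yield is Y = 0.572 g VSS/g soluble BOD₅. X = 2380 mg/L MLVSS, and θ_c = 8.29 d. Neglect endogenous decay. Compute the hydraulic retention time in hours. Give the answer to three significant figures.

τ ≈ 75.4 h

With k_d = 0 the design equation reduces to V = Y Q (S₀−S) θ_c / X = 0.572 × 858 × (1600 − 23.5) × 8.29 / 2380 = 2695 m³.
Hydraulic retention time τ = V/Q = 2695 / 858 = 3.141 d = 75.38 h.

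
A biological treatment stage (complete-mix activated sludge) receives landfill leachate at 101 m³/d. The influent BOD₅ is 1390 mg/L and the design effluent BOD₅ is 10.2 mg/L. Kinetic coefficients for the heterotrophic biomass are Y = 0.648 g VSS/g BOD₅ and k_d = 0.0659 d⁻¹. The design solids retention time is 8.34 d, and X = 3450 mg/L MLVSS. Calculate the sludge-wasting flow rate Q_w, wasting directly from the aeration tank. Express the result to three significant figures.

Q_w ≈ 16.9 m³/d

Rearranging the biomass balance for a CMAS with decay, V = Y·Q·ΔS·θ_c / [X·(1+k_d θ_c)] = 0.648 × 101 × (1390 − 10.2) × 8.34 / [3450 × (1 + 0.0659 × 8.34)] = 7.53×10^5 / 5346 = 140.9 m³.
Wasting from the aeration tank: Q_w = V / θ_c = 140.9 / 8.34 = 16.89 m³/d.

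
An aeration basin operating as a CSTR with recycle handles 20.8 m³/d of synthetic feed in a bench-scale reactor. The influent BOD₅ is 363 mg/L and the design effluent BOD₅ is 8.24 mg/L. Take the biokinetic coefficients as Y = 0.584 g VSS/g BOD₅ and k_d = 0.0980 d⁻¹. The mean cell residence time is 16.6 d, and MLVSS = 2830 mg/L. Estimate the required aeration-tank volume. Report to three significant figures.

Rearranging the biomass balance for a CMAS with decay, V = Y·Q·ΔS·θ_c / [X·(1+k_d θ_c)] = 0.584 × 20.8 × (363 − 8.24) × 16.6 / [2830 × (1 + 0.0980 × 16.6)] = 7.15×10^4 / 7434 = 9.623 m³.

V ≈ 9.62 m³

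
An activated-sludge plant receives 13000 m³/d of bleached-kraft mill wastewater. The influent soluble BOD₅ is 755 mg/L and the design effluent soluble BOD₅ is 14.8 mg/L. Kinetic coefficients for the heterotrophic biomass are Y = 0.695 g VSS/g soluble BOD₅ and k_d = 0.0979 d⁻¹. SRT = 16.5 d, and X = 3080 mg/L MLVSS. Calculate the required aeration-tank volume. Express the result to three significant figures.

V ≈ 13700 m³

Rearranging the biomass balance for a CMAS with decay, V = Y·Q·ΔS·θ_c / [X·(1+k_d θ_c)] = 0.695 × 13000 × (755 − 14.8) × 16.5 / [3080 × (1 + 0.0979 × 16.5)] = 1.1×10^8 / 8055 = 13699 m³.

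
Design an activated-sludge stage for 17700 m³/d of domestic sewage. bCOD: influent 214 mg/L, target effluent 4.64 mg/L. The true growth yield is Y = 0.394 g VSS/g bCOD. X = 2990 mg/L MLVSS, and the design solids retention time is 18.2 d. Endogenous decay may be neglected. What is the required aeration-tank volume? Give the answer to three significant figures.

Biomass mass balance (decay neglected): V·X = Y·Q·(S₀ − S)·θ_c, so V = 0.394 × 17700 × (214 − 4.64) × 18.2 / 2990 = 8887 m³.

V ≈ 8890 m³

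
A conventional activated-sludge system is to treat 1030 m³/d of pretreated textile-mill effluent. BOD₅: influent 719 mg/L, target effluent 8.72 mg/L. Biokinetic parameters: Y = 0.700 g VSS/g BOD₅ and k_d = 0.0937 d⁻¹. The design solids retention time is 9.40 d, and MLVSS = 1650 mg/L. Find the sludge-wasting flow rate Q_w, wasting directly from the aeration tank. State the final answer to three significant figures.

Steady-state biomass mass balance: V·X·(1 + k_d·θ_c) = Y·Q·(S₀ − S)·θ_c, so V = 0.700 × 1030 × (719 − 8.72) × 9.40 / [1650 × (1 + 0.0937 × 9.40)] = 4.81×10^6 / 3103 = 1551 m³.
With mixed-liquor wasting, θ_c = V/Q_w, so Q_w = V/θ_c = 1551/9.40 = 165.0 m³/d.

Q_w ≈ 165 m³/d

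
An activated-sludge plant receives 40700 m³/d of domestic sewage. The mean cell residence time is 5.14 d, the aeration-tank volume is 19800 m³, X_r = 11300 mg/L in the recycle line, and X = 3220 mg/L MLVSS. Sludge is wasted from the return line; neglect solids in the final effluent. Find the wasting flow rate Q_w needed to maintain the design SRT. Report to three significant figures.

θ_c = V·X/(Q_w·X_r) when wasting from the recycle, so Q_w = V·X/(θ_c·X_r) = 19800 × 3220 / (5.14 × 11300) = 1098 m³/d.

Q_w ≈ 1100 m³/d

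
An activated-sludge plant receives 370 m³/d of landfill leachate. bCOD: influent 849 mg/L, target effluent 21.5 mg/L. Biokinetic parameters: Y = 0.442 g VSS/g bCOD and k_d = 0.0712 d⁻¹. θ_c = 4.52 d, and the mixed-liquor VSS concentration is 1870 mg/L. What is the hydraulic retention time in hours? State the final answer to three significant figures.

Rearranging the biomass balance for a CMAS with decay, V = Y·Q·ΔS·θ_c / [X·(1+k_d θ_c)] = 0.442 × 370 × (849 − 21.5) × 4.52 / [1870 × (1 + 0.0712 × 4.52)] = 6.12×10^5 / 2472 = 247.5 m³.
HRT = V/Q = 247.5 m³ / 370 m³·d⁻¹ = 0.6688 d × 24 = 16.05 h.

τ ≈ 16.1 h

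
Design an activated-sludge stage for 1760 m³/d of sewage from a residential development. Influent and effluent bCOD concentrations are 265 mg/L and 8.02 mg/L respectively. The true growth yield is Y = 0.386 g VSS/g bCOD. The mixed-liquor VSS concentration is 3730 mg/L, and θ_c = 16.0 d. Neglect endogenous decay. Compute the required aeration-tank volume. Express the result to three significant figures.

With k_d = 0 the design equation reduces to V = Y Q (S₀−S) θ_c / X = 0.386 × 1760 × (265 − 8.02) × 16.0 / 3730 = 748.9 m³.

V ≈ 749 m³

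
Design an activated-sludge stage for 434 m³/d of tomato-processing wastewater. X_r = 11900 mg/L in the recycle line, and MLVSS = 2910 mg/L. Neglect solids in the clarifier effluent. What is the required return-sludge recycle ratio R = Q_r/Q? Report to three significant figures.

R ≈ 0.324

Solids balance on the clarifier gives (1+R)X = R·X_r, so R = X/(X_r − X) = 2910 / (11900 − 2910) = 0.3237.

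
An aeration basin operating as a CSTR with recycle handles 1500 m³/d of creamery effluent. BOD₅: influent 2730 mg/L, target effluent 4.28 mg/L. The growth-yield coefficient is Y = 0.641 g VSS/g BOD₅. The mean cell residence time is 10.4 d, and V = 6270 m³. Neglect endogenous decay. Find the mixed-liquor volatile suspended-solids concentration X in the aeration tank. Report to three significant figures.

Without decay, X = Y Q (S₀−S) θ_c / V = 0.641 × 1500 × (2730 − 4.28) × 10.4 / 6270 = 4347 mg/L.

X ≈ 4350 mg/L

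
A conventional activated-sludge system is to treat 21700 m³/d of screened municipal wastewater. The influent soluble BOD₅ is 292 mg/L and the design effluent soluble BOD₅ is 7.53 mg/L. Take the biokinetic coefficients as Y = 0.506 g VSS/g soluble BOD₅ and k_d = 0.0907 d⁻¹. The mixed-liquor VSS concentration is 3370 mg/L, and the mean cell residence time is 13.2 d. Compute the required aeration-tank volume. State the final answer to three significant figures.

V ≈ 5570 m³

Steady-state biomass mass balance: V·X·(1 + k_d·θ_c) = Y·Q·(S₀ − S)·θ_c, so V = 0.506 × 21700 × (292 − 7.53) × 13.2 / [3370 × (1 + 0.0907 × 13.2)] = 4.12×10^7 / 7405 = 5568 m³.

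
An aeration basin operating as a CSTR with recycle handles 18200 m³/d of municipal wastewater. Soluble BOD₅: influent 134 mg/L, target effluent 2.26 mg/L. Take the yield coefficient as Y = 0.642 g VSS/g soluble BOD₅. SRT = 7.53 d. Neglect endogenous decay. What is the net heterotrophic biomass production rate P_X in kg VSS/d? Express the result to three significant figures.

No decay correction is needed, so Y_obs = Y = 0.642.
Q·(S₀ − S) = 18200 × (134 − 2.26) × 10⁻³ = 2398 kg/d removed.
Biomass produced: P_X = Y_obs·Q·ΔS = 0.6420 × 2398 ≈ 1539 kg VSS/d.

P_X ≈ 1540 kg VSS/d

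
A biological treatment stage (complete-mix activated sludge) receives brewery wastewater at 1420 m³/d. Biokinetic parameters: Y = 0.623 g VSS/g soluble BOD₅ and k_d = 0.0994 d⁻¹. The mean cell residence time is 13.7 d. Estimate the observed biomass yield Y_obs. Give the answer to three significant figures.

Y_obs ≈ 0.264 g VSS/g soluble BOD₅

The observed yield is Y_obs = Y/(1 + k_d·θ_c) = 0.623 / (1 + 0.0994 × 13.7) = 0.623 / 2.362 = 0.2638 g VSS per g soluble BOD₅ removed.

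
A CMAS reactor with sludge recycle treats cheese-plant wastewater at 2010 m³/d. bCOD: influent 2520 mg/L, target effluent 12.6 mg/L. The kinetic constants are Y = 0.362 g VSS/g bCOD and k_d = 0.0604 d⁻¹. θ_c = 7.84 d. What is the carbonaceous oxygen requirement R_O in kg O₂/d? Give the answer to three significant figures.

R_O ≈ 3280 kg O₂/d

Y_obs = Y / (1 + k_d θ_c) = 0.362 / (1 + 0.0604 × 7.84) = 0.362 / 1.474 = 0.2457.
Q·(S₀ − S) = 2010 × (2520 − 12.6) × 10⁻³ = 5040 kg/d removed.
Net sludge production P_X = 0.2457 × 5040 = 1238 kg VSS/d.
R_O = Q·ΔS − 1.42 P_X = 5040 − 1758 = 3282 kg O₂/d.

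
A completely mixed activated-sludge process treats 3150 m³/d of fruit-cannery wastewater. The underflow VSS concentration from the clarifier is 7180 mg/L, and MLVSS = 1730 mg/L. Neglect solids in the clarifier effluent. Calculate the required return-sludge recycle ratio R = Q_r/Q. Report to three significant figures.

R ≈ 0.317

Mass balance around the secondary clarifier (neglecting effluent solids): R = X / (X_r − X) = 1730 / (7180 − 1730) = 0.3174.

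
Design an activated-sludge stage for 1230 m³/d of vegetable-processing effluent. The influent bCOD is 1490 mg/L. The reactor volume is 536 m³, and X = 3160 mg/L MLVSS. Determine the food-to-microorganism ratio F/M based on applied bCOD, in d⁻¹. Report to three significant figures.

F/M = applied load / biomass = Q·S₀/(V·X) = 1230 × 1490 / (536.0 × 3160) = 1.082 d⁻¹.

F/M ≈ 1.08 d⁻¹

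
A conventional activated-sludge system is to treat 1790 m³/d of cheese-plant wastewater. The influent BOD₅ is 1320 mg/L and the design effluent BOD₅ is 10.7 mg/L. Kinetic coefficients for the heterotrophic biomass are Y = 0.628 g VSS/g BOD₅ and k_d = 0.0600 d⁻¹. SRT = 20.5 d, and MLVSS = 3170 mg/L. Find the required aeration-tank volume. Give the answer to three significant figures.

V ≈ 4270 m³

Rearranging the biomass balance for a CMAS with decay, V = Y·Q·ΔS·θ_c / [X·(1+k_d θ_c)] = 0.628 × 1790 × (1320 − 10.7) × 20.5 / [3170 × (1 + 0.0600 × 20.5)] = 3.02×10^7 / 7069 = 4268 m³.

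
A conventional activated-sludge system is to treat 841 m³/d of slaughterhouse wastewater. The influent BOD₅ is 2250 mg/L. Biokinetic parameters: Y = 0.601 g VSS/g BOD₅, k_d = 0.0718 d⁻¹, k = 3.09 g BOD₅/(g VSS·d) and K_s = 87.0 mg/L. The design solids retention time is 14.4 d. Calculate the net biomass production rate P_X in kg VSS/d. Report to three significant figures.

From the Monod/SRT balance for a CMAS, S = K_s·(1+k_d θ_c)/[θ_c·(Y k − k_d) − 1] = 87.0 × (1 + 0.0718 × 14.4) / [14.4 × (0.601 × 3.09 − 0.0718) − 1] = 177.0 / 24.71 = 7.162 mg/L.
The observed yield is Y_obs = Y/(1 + k_d·θ_c) = 0.601 / (1 + 0.0718 × 14.4) = 0.601 / 2.034 = 0.2955 g VSS per g BOD₅ removed.
Mass of BOD₅ removed per day: Q(S₀ − S) = 841 × 2243 g/m³ = 1886 kg/d.
Biomass produced: P_X = Y_obs·Q·ΔS = 0.2955 × 1886 ≈ 557.4 kg VSS/d.

P_X ≈ 557 kg VSS/d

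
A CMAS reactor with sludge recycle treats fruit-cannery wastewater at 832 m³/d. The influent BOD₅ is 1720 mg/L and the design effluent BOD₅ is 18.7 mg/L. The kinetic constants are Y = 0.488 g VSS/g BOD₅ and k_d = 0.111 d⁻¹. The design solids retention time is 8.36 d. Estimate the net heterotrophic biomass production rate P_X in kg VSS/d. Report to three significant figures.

P_X ≈ 358 kg VSS/d

Observed yield with endogenous decay: Y_obs = Y / (1 + k_d·θ_c) = 0.488 / (1 + 0.111 × 8.36) = 0.488 / 1.928 = 0.2531 g VSS/g BOD₅.
Mass of BOD₅ removed per day: Q(S₀ − S) = 832 × 1701 g/m³ = 1415 kg/d.
P_X = Y_obs · Q(S₀ − S) = 0.2531 × 1415 = 358.3 kg VSS/d.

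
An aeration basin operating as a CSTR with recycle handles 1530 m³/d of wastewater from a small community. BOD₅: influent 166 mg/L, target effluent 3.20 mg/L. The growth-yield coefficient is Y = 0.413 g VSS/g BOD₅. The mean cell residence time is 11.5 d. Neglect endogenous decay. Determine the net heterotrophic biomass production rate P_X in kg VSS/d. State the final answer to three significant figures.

No decay correction is needed, so Y_obs = Y = 0.413.
Q·(S₀ − S) = 1530 × (166 − 3.20) × 10⁻³ = 249.1 kg/d removed.
Biomass produced: P_X = Y_obs·Q·ΔS = 0.4130 × 249.1 ≈ 102.9 kg VSS/d.

P_X ≈ 103 kg VSS/d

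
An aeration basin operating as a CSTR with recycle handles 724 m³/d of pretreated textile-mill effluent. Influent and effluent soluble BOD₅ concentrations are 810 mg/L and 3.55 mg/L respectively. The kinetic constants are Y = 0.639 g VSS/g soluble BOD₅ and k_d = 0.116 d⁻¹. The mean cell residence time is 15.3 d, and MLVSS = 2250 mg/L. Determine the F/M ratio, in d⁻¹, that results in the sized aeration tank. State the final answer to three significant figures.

Steady-state biomass mass balance: V·X·(1 + k_d·θ_c) = Y·Q·(S₀ − S)·θ_c, so V = 0.639 × 724 × (810 − 3.55) × 15.3 / [2250 × (1 + 0.116 × 15.3)] = 5.71×10^6 / 6243 = 914.3 m³.
Food-to-microorganism ratio F/M = Q S₀ / (V X) = 724 × 810 / (914.3 × 2250) = 0.2851 d⁻¹.

F/M ≈ 0.285 d⁻¹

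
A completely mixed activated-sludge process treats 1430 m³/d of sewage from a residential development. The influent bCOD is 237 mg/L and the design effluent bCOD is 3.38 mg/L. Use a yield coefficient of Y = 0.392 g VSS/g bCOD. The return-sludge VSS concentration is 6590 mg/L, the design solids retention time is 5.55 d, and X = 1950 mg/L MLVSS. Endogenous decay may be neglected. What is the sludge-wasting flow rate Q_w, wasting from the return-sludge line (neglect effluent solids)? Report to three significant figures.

Q_w ≈ 19.9 m³/d

Biomass mass balance (decay neglected): V·X = Y·Q·(S₀ − S)·θ_c, so V = 0.392 × 1430 × (237 − 3.38) × 5.55 / 1950 = 372.7 m³.
θ_c = V·X/(Q_w·X_r) when wasting from the recycle, so Q_w = V·X/(θ_c·X_r) = 372.7 × 1950 / (5.55 × 6590) = 19.87 m³/d.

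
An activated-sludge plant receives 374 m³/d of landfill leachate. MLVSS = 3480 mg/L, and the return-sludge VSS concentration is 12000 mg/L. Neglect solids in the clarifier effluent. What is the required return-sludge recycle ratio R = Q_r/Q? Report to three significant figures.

Mass balance around the secondary clarifier (neglecting effluent solids): R = X / (X_r − X) = 3480 / (12000 − 3480) = 0.4085.

R ≈ 0.408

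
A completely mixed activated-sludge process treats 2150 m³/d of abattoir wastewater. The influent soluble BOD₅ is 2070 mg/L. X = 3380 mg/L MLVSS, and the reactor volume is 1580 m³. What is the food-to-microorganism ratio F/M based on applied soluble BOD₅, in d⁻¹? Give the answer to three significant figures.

F/M = Q·S₀ / (V·X) = 2150 × 2070 / (1580 × 3380) = 0.8334 g soluble BOD₅·(g VSS·d)⁻¹.

F/M ≈ 0.833 d⁻¹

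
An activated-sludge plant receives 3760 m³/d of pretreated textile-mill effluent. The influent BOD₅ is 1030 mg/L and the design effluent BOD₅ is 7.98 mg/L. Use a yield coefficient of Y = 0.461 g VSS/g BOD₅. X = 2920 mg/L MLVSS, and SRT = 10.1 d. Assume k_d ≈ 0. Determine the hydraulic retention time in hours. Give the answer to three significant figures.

τ ≈ 39.1 h

V·X = Y·Q·ΔS·θ_c gives V = 0.461 × 3760 × (1030 − 7.98) × 10.1 / 2920 = 6128 m³.
Hydraulic retention time τ = V/Q = 6128 / 3760 = 1.630 d = 39.11 h.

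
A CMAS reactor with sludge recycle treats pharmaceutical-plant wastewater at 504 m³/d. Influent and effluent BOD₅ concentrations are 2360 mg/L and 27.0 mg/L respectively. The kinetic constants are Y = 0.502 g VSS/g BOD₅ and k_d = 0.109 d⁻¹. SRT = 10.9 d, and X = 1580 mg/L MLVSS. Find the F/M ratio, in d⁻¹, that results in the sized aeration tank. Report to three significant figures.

Steady-state biomass mass balance: V·X·(1 + k_d·θ_c) = Y·Q·(S₀ − S)·θ_c, so V = 0.502 × 504 × (2360 − 27.0) × 10.9 / [1580 × (1 + 0.109 × 10.9)] = 6.43×10^6 / 3457 = 1861 m³.
F/M = applied load / biomass = Q·S₀/(V·X) = 504 × 2360 / (1861 × 1580) = 0.4045 d⁻¹.

F/M ≈ 0.405 d⁻¹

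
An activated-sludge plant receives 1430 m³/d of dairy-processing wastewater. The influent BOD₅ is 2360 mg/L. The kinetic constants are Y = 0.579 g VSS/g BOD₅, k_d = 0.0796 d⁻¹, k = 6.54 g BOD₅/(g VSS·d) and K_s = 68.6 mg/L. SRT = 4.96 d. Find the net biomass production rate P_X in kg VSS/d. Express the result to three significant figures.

P_X ≈ 1400 kg VSS/d

For a completely mixed reactor with recycle the Lawrence–McCarty relation gives S = K_s·(1 + k_d·θ_c) / [θ_c·(Y·k − k_d) − 1] = 68.6 × (1 + 0.0796 × 4.96) / [4.96 × (0.579 × 6.54 − 0.0796) − 1] = 95.68 / 17.39 = 5.503 mg/L.
The observed yield is Y_obs = Y/(1 + k_d·θ_c) = 0.579 / (1 + 0.0796 × 4.96) = 0.579 / 1.395 = 0.4151 g VSS per g BOD₅ removed.
Substrate removed = Q·(S₀ − S) = 1430 m³/d × (2360 − 5.50) g/m³ = 3.37×10^6 g/d = 3367 kg/d.
Biomass produced: P_X = Y_obs·Q·ΔS = 0.4151 × 3367 ≈ 1398 kg VSS/d.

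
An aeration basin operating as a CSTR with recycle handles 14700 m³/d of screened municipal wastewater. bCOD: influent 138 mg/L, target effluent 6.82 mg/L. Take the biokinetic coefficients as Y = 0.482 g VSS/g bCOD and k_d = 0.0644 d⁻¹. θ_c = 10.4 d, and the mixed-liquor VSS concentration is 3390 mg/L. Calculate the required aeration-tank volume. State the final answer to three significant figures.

V ≈ 1710 m³

Rearranging the biomass balance for a CMAS with decay, V = Y·Q·ΔS·θ_c / [X·(1+k_d θ_c)] = 0.482 × 14700 × (138 − 6.82) × 10.4 / [3390 × (1 + 0.0644 × 10.4)] = 9.67×10^6 / 5660 = 1708 m³.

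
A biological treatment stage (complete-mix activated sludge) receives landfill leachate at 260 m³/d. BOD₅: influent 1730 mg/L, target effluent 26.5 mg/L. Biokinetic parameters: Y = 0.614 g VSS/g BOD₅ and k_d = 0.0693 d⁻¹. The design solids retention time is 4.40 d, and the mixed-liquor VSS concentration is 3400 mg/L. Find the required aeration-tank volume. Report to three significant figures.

Rearranging the biomass balance for a CMAS with decay, V = Y·Q·ΔS·θ_c / [X·(1+k_d θ_c)] = 0.614 × 260 × (1730 − 26.5) × 4.40 / [3400 × (1 + 0.0693 × 4.40)] = 1.2×10^6 / 4437 = 269.7 m³.

V ≈ 270 m³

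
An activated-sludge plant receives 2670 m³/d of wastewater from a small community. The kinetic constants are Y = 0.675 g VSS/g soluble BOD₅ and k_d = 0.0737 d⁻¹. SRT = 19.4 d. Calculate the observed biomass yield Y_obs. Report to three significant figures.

Correct the yield for decay: Y_obs = Y/(1 + k_d θ_c) = 0.675 / (1 + 0.0737 × 19.4) = 0.675 / 2.430 = 0.2778.

Y_obs ≈ 0.278 g VSS/g soluble BOD₅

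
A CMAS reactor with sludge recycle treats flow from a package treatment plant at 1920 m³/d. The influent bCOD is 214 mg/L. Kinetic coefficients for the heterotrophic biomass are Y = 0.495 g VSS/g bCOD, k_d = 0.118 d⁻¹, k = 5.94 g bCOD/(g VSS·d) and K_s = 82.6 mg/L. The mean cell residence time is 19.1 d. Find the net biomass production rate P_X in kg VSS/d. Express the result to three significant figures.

From the Monod/SRT balance for a CMAS, S = K_s·(1+k_d θ_c)/[θ_c·(Y k − k_d) − 1] = 82.6 × (1 + 0.118 × 19.1) / [19.1 × (0.495 × 5.94 − 0.118) − 1] = 268.8 / 52.91 = 5.080 mg/L.
Observed yield with endogenous decay: Y_obs = Y / (1 + k_d·θ_c) = 0.495 / (1 + 0.118 × 19.1) = 0.495 / 3.254 = 0.1521 g VSS/g bCOD.
Substrate removed = Q·(S₀ − S) = 1920 m³/d × (214 − 5.08) g/m³ = 4.01×10^5 g/d = 401.1 kg/d.
P_X = Y_obs · Q(S₀ − S) = 0.1521 × 401.1 = 61.02 kg VSS/d.

P_X ≈ 61.0 kg VSS/d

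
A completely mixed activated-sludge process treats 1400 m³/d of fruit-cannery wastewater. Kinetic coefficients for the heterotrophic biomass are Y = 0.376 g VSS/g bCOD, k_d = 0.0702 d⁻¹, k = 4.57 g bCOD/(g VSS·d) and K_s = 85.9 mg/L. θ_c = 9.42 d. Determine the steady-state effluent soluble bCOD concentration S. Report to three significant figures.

For a completely mixed reactor with recycle the Lawrence–McCarty relation gives S = K_s·(1 + k_d·θ_c) / [θ_c·(Y·k − k_d) − 1] = 85.9 × (1 + 0.0702 × 9.42) / [9.42 × (0.376 × 4.57 − 0.0702) − 1] = 142.7 / 14.53 = 9.825 mg/L.

S ≈ 9.82 mg/L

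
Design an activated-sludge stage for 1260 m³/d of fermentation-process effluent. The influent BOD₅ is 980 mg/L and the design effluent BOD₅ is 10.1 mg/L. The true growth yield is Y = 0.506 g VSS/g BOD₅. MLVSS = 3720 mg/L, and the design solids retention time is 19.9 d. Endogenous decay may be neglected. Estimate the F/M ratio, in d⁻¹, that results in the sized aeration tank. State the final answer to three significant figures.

Biomass mass balance (decay neglected): V·X = Y·Q·(S₀ − S)·θ_c, so V = 0.506 × 1260 × (980 − 10.1) × 19.9 / 3720 = 3308 m³.
Food-to-microorganism ratio F/M = Q S₀ / (V X) = 1260 × 980 / (3308 × 3720) = 0.1003 d⁻¹.

F/M ≈ 0.100 d⁻¹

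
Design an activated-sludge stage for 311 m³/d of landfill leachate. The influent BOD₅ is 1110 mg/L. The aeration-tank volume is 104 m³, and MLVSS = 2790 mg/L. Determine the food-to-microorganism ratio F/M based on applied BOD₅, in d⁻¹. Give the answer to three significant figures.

F/M ≈ 1.19 d⁻¹

F/M = applied load / biomass = Q·S₀/(V·X) = 311 × 1110 / (104.0 × 2790) = 1.190 d⁻¹.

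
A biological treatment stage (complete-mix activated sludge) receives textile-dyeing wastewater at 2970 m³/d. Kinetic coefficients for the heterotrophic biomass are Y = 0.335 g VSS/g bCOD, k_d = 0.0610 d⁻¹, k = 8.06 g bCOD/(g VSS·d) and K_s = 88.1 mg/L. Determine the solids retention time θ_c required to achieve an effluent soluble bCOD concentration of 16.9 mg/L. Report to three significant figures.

From 1/θ_c = Y·k·S/(K_s + S) − k_d: Y·k·S/(K_s+S) = 0.335 × 8.06 × 16.9 / (88.1 + 16.9) = 0.4346 d⁻¹.
θ_c = 1/(μ − k_d) = 1/(0.4346 − 0.0610) = 1/0.3736 = 2.677 d.

θ_c ≈ 2.68 d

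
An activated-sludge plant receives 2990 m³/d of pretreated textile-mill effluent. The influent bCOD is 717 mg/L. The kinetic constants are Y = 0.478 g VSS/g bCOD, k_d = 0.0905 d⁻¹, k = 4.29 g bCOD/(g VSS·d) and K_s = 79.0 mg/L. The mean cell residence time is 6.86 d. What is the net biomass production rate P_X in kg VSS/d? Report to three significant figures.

P_X ≈ 623 kg VSS/d

From the Monod/SRT balance for a CMAS, S = K_s·(1+k_d θ_c)/[θ_c·(Y k − k_d) − 1] = 79.0 × (1 + 0.0905 × 6.86) / [6.86 × (0.478 × 4.29 − 0.0905) − 1] = 128.0 / 12.45 = 10.29 mg/L.
Correct the yield for decay: Y_obs = Y/(1 + k_d θ_c) = 0.478 / (1 + 0.0905 × 6.86) = 0.478 / 1.621 = 0.2949.
Q·(S₀ − S) = 2990 × (717 − 10.3) × 10⁻³ = 2113 kg/d removed.
Net biomass production P_X = Y_obs × Q·(S₀ − S) = 0.2949 × 2113 = 623.2 kg VSS/d.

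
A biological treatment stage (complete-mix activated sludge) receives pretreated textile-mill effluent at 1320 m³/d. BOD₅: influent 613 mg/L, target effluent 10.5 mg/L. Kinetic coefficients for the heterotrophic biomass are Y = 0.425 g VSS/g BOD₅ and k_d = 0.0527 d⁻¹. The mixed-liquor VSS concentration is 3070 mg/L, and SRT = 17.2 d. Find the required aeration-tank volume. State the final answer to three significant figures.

V ≈ 993 m³

From the SRT design equation V = Y Q (S₀−S) θ_c / [X (1 + k_d θ_c)] = 0.425 × 1320 × (613 − 10.5) × 17.2 / [3070 × (1 + 0.0527 × 17.2)] = 5.81×10^6 / 5853 = 993.3 m³.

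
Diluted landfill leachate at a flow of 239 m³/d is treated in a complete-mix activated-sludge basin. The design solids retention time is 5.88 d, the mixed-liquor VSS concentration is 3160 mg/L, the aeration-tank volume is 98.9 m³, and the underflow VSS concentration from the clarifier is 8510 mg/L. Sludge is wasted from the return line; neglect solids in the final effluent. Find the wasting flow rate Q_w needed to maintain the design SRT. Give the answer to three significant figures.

Q_w ≈ 6.25 m³/d

θ_c = V·X/(Q_w·X_r) when wasting from the recycle, so Q_w = V·X/(θ_c·X_r) = 98.90 × 3160 / (5.88 × 8510) = 6.246 m³/d.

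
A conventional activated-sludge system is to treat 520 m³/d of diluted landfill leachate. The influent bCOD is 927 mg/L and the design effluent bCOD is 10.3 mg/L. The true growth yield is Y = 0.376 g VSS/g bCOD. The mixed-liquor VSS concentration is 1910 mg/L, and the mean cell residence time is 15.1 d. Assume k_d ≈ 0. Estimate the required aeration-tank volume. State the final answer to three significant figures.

Biomass mass balance (decay neglected): V·X = Y·Q·(S₀ − S)·θ_c, so V = 0.376 × 520 × (927 − 10.3) × 15.1 / 1910 = 1417 m³.

V ≈ 1420 m³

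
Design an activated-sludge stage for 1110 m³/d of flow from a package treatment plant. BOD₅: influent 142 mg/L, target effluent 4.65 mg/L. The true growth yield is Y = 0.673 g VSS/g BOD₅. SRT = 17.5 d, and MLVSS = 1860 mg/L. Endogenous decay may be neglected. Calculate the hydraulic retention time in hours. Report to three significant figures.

Biomass mass balance (decay neglected): V·X = Y·Q·(S₀ − S)·θ_c, so V = 0.673 × 1110 × (142 − 4.65) × 17.5 / 1860 = 965.4 m³.
τ = V/Q = 965.4/1110 = 0.8697 d, or 20.87 h.

τ ≈ 20.9 h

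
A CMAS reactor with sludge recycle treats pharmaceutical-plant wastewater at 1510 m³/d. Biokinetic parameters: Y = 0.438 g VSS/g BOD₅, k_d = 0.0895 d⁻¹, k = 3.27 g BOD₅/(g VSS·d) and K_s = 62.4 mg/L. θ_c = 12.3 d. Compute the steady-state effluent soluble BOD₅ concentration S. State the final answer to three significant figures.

From the Monod/SRT balance for a CMAS, S = K_s·(1+k_d θ_c)/[θ_c·(Y k − k_d) − 1] = 62.4 × (1 + 0.0895 × 12.3) / [12.3 × (0.438 × 3.27 − 0.0895) − 1] = 131.1 / 15.52 = 8.449 mg/L.

S ≈ 8.45 mg/L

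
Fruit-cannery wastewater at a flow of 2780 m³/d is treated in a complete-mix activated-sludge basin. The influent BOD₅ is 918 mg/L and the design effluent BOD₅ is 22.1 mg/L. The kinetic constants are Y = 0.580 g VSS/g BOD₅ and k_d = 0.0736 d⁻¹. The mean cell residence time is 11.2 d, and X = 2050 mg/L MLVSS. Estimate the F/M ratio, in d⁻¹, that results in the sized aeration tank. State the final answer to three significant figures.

Steady-state biomass mass balance: V·X·(1 + k_d·θ_c) = Y·Q·(S₀ − S)·θ_c, so V = 0.580 × 2780 × (918 − 22.1) × 11.2 / [2050 × (1 + 0.0736 × 11.2)] = 1.62×10^7 / 3740 = 4326 m³.
F/M = Q·S₀ / (V·X) = 2780 × 918 / (4326 × 2050) = 0.2878 g BOD₅·(g VSS·d)⁻¹.

F/M ≈ 0.288 d⁻¹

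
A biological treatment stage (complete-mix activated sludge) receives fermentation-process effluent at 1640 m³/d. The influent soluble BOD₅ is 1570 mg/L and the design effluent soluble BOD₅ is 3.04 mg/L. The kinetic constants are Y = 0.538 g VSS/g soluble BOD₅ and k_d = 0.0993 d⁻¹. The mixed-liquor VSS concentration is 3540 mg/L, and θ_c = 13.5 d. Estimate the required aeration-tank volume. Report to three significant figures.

Steady-state biomass mass balance: V·X·(1 + k_d·θ_c) = Y·Q·(S₀ − S)·θ_c, so V = 0.538 × 1640 × (1570 − 3.04) × 13.5 / [3540 × (1 + 0.0993 × 13.5)] = 1.87×10^7 / 8286 = 2253 m³.

V ≈ 2250 m³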